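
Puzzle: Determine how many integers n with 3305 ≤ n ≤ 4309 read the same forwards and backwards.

10

The integers in [3305, 4309] that read the same forwards and backwards: 3333, 3443, 3553, 3663, 3773, 3883, 3993, 4004, 4114, 4224.
10 qualify.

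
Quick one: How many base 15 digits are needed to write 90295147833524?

90295147833524 in base 15 is A68BB60868EE, which has 12 digits.

12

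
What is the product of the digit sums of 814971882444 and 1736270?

S(814971882444) = 8+1+4+9+7+1+8+8+2+4+4+4 = 60.
S(1736270) = 1+7+3+6+2+7+0 = 26.
60 · 26 = 1560.

1560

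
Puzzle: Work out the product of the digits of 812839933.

8×1×2×8×3×9×9×3×3 = 279936

279936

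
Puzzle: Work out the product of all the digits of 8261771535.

8×2×6×1×7×7×1×5×3×5 = 352800

352800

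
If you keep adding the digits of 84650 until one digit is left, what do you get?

5

8+4+6+5+0 = 23
2+3 = 5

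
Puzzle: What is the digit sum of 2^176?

256

2^176 = 95780971304118053647396689196894323976171195136475136
Sum of its 53 digits: 256.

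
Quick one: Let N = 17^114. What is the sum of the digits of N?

604

17^114 = 186714066261911263400574573526819845230351710975096066124143686941891769887812375208644059677533373912834404420510617301166716558283137232929
Sum of its 141 digits: 604.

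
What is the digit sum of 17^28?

17^28 = 28351092476867700887730107366063041
Sum of its 35 digits: 145.

145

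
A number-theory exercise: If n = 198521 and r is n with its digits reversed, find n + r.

Reverse of 198521 is 125891.
198521 + 125891 = 324412

324412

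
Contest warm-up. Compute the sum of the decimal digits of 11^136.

628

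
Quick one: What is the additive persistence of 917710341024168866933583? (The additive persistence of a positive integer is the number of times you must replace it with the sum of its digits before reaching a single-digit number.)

2

917710341024168866933583 → 105 → 6 (2 steps)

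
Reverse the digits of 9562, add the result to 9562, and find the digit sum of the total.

8

Reversal of 9562 is 2659; 9562 + 2659 = 12221.
Digit sum of 12221: 1+2+2+2+1 = 8.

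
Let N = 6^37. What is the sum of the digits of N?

6^37 = 61886548790943213277031694336
Sum of its 29 digits: 135.

135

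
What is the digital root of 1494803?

2

1+4+9+4+8+0+3 = 29
2+9 = 11
1+1 = 2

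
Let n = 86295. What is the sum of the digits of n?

8+6+2+9+5 = 30

30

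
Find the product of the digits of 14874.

1×4×8×7×4 = 896

896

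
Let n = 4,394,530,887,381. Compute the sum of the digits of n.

63

4+3+9+4+5+3+0+8+8+7+3+8+1 = 63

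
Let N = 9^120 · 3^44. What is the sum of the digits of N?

621

9^120 · 3^44 = 3180067514517270107317257158381199719404033018573875498472466464480976313561701403314789206724687378354566993397661904208999164716069681
Sum of its 136 digits: 621.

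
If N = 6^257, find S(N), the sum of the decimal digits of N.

954

6^257 = 96576474734373369072370583481463824389861480882017106519224762279585665975887308869885223855170402710968028380637180310216422706997265069476500027417859626609773894637628689035463675972032186271399936
Sum of its 200 digits: 954.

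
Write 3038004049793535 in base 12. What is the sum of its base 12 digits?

3038004049793535 in base 12 is 24489565550A453.
Digit sum: 2+4+4+8+9+5+6+5+5+5+0+10+4+5+3 = 75.

75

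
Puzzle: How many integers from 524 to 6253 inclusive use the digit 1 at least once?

2301

The integers in [524, 6253] that use the digit 1 at least once: 531, 541, 551, 561, 571, 581, …, 6241, 6251.
2301 qualify.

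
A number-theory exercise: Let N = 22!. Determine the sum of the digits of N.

22! = 1124000727777607680000
Sum of its 22 digits: 72.

72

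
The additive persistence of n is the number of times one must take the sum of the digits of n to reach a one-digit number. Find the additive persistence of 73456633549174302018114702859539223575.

3

73456633549174302018114702859539223575 → 159 → 15 → 6 (3 steps)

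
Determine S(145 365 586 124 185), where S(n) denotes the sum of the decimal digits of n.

1+4+5+3+6+5+5+8+6+1+2+4+1+8+5 = 64

64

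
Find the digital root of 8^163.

8

The digital root of n equals n mod 9 (or 9 when 9 | n), so we need 8^163 mod 9.
8^163 ≡ 8 (mod 9), so the digital root is 8.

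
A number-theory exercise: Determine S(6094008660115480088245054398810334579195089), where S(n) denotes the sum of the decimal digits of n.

6+0+9+4+0+0+8+6+6+0+1+1+5+4+8+0+0+8+8+2+4+5+0+5+4+3+9+8+8+1+0+3+3+4+5+7+9+1+9+5+0+8+9 = 186

186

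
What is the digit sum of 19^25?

163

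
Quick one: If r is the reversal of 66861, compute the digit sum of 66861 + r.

27

Reversal of 66861 is 16866; 66861 + 16866 = 83727.
Digit sum of 83727: 8+3+7+2+7 = 27.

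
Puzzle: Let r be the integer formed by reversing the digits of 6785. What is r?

Reversing 6785 gives 5876.

5876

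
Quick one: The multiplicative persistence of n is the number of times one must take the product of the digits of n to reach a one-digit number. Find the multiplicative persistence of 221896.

221896 → 1728 → 112 → 2 (3 steps)

3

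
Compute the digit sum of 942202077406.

43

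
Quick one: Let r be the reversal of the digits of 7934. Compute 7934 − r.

3537

Reverse of 7934 is 4397.
7934 − 4397 = 3537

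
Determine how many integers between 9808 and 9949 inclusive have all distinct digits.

The integers in [9808, 9949] that have all distinct digits: 9810, 9812, 9813, 9814, 9815, 9816, …, 9875, 9876.
49 qualify.

49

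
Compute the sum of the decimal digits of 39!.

189

39! = 20397882081197443358640281739902897356800000000
Sum of its 47 digits: 189.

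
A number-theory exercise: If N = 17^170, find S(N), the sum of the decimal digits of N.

937

17^170 = 150077862055294933308596614464261966688825219453889219097071422279382464974709262911205219045079563141032317153152369833836105334170118761672068946513526870863970210302102299663418676840468181644787869348767649
Sum of its 210 digits: 937.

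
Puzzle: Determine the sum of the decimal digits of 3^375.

828

3^375 = 83266540232297928119031621985612918439319448875263705936508585210294951933458921846613656234575064901218562922501808987731391077283818788430582289558182060669820278968284736623307
Sum of its 179 digits: 828.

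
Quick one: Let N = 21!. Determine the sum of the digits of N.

63

21! = 51090942171709440000
Sum of its 20 digits: 63.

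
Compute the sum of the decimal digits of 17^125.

746

17^125 = 6399045118104739926843645817864480724246879329709338870617503637897767625846028236561011936847015338048398190448666478136329120756778132774986819761647057
Sum of its 154 digits: 746.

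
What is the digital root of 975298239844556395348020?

9+7+5+2+9+8+2+3+9+8+4+4+5+5+6+3+9+5+3+4+8+0+2+0 = 120
1+2+0 = 3

3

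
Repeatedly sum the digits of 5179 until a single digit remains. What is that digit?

5+1+7+9 = 22
2+2 = 4
(Equivalently, 5179 mod 9 = 4.)

4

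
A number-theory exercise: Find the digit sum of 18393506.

1+8+3+9+3+5+0+6 = 35

35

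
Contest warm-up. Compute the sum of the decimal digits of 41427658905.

4+1+4+2+7+6+5+8+9+0+5 = 51

51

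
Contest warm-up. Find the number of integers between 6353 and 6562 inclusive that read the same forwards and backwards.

The integers in [6353, 6562] that read the same forwards and backwards: 6446, 6556.
2 qualify.

2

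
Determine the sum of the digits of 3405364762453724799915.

105

3+4+0+5+3+6+4+7+6+2+4+5+3+7+2+4+7+9+9+9+1+5 = 105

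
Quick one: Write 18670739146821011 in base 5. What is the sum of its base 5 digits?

18670739146821011 in base 5 is 124034202342233041233021.
Digit sum: 1+2+4+0+3+4+2+0+2+3+4+2+2+3+3+0+4+1+2+3+3+0+2+1 = 51.

51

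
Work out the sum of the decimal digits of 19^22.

127

19^22 = 13569980418174090907801371961
Sum of its 29 digits: 127.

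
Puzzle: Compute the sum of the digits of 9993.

30

9+9+9+3 = 30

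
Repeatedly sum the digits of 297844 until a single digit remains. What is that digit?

7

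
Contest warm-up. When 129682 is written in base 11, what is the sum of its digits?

129682 in base 11 is 89483.
Digit sum: 8+9+4+8+3 = 32.

32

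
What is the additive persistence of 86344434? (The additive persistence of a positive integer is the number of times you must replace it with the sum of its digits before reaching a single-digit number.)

86344434 → 36 → 9 (2 steps)

2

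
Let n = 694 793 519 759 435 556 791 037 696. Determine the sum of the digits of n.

6+9+4+7+9+3+5+1+9+7+5+9+4+3+5+5+5+6+7+9+1+0+3+7+6+9+6 = 150

150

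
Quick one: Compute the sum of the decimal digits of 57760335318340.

55

5+7+7+6+0+3+3+5+3+1+8+3+4+0 = 55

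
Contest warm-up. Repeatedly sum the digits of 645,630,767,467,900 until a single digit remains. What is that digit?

6+4+5+6+3+0+7+6+7+4+6+7+9+0+0 = 70
7+0 = 7

7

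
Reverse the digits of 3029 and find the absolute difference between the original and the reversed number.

6174

Reverse of 3029 is 9203.
|3029 − 9203| = 6174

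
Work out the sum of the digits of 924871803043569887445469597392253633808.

197

9+2+4+8+7+1+8+0+3+0+4+3+5+6+9+8+8+7+4+4+5+4+6+9+5+9+7+3+9+2+2+5+3+6+3+3+8+0+8 = 197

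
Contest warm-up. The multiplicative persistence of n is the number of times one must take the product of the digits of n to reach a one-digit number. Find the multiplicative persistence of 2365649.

2

2365649 → 38880 → 0 (2 steps)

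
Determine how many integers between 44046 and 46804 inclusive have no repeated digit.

591

The integers in [44046, 46804] that have no repeated digit: 45012, 45013, 45016, 45017, 45018, 45019, …, 46802, 46803.
591 qualify.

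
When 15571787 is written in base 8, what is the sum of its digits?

28

15571787 in base 8 is 73315513.
Digit sum: 7+3+3+1+5+5+1+3 = 28.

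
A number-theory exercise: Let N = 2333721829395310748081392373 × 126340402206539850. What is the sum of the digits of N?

192

2333721829395310748081392373 × 126340402206539850 = 294843354563985533412556913736672514510564050
Sum of its 45 digits: 192.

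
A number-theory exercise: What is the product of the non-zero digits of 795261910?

34020

7×9×5×2×6×1×9×1 = 34020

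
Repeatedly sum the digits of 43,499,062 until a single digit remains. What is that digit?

4+3+4+9+9+0+6+2 = 37
3+7 = 10
1+0 = 1

1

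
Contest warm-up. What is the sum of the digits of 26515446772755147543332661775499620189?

178

2+6+5+1+5+4+4+6+7+7+2+7+5+5+1+4+7+5+4+3+3+3+2+6+6+1+7+7+5+4+9+9+6+2+0+1+8+9 = 178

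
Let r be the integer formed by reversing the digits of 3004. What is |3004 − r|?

Reverse of 3004 is 4003.
|3004 − 4003| = 999

999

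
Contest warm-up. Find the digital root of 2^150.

1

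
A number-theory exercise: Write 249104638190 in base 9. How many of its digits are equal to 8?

249104638190 in base 9 is 783875282552.
The digit 8 appears 3 times.

3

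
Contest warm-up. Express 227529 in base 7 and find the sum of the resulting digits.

21

227529 in base 7 is 1635231.
Digit sum: 1+6+3+5+2+3+1 = 21.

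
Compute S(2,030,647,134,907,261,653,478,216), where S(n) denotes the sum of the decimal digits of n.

2+0+3+0+6+4+7+1+3+4+9+0+7+2+6+1+6+5+3+4+7+8+2+1+6 = 97

97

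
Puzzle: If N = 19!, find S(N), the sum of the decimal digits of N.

19! = 121645100408832000
Sum of its 18 digits: 45.

45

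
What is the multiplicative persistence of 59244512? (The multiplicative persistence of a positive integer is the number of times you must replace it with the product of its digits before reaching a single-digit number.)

59244512 → 14400 → 0 (2 steps)

2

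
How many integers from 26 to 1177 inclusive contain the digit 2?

299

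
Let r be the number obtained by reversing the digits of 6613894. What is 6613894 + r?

Reverse of 6613894 is 4983166.
6613894 + 4983166 = 11597060

11597060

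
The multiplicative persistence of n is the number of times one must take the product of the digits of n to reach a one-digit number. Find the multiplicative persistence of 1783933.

1783933 → 13608 → 0 (2 steps)

2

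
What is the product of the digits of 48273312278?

903168

4×8×2×7×3×3×1×2×2×7×8 = 903168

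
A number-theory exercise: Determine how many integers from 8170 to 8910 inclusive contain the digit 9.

The integers in [8170, 8910] that contain the digit 9: 8179, 8189, 8190, 8191, 8192, 8193, …, 8909, 8910.
156 qualify.

156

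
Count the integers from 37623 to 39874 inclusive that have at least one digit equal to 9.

The integers in [37623, 39874] that have at least one digit equal to 9: 37629, 37639, 37649, 37659, 37669, 37679, …, 39873, 39874.
1301 qualify.

1301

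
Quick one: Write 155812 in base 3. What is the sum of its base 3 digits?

14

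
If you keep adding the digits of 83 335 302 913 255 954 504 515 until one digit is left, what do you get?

9

8+3+3+3+5+3+0+2+9+1+3+2+5+5+9+5+4+5+0+4+5+1+5 = 90
9+0 = 9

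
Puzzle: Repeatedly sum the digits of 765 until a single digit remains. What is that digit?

9

7+6+5 = 18
1+8 = 9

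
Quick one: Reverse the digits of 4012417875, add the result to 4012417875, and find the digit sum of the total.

78

Reversal of 4012417875 is 5787142104; 4012417875 + 5787142104 = 9799559979.
Digit sum of 9799559979: 9+7+9+9+5+5+9+9+7+9 = 78.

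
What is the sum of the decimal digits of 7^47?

175

7^47 = 5243338316756303634461458718861951455543
Sum of its 40 digits: 175.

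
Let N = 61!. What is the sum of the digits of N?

315

61! = 507580213877224798800856812176625227226004528988036003099405939480985600000000000000
Sum of its 84 digits: 315.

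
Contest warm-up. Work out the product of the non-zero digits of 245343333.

38880

2×4×5×3×4×3×3×3×3 = 38880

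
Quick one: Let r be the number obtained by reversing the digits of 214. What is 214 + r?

Reverse of 214 is 412.
214 + 412 = 626

626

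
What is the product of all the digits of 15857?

1×5×8×5×7 = 1400

1400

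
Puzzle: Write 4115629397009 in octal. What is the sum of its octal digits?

4115629397009 in base 8 is 73707650152021.
Digit sum: 7+3+7+0+7+6+5+0+1+5+2+0+2+1 = 46.

46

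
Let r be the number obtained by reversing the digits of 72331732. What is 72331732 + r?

Reverse of 72331732 is 23713327.
72331732 + 23713327 = 96045059

96045059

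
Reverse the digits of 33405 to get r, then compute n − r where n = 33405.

Reverse of 33405 is 50433.
33405 − 50433 = -17028

-17028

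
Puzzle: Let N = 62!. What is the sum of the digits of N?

306

62! = 31469973260387937525653122354950764088012280797258232192163168247821107200000000000000
Sum of its 86 digits: 306.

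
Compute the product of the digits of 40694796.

0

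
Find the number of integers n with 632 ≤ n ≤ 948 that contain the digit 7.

140

The integers in [632, 948] that contain the digit 7: 637, 647, 657, 667, 670, 671, …, 937, 947.
140 qualify.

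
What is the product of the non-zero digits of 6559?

1350

6×5×5×9 = 1350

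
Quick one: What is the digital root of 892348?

8+9+2+3+4+8 = 34
3+4 = 7

7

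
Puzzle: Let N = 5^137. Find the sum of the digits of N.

425

5^137 = 573971850987445072250359637315549647372395291392620860111695169081258427468128502368927001953125
Sum of its 96 digits: 425.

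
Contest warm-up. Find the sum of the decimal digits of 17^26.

17^26 = 98100666009922840441972689847969
Sum of its 32 digits: 163.

163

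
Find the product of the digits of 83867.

8064

8×3×8×6×7 = 8064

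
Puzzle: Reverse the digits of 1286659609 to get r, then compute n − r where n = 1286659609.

Reverse of 1286659609 is 9069566821.
1286659609 − 9069566821 = -7782907212

-7782907212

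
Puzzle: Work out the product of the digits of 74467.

4704

7×4×4×6×7 = 4704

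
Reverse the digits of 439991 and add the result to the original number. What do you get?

Reverse of 439991 is 199934.
439991 + 199934 = 639925

639925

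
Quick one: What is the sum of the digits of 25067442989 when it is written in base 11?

25067442989 in base 11 is A6A3A10A36.
Digit sum: 10+6+10+3+10+1+0+10+3+6 = 59.

59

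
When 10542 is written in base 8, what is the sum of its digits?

10542 in base 8 is 24456.
Digit sum: 2+4+4+5+6 = 21.

21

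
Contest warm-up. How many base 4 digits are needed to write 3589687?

3589687 in base 4 is 31230120313, which has 11 digits.

11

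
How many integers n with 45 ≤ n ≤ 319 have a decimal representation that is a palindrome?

27

The integers in [45, 319] that have a decimal representation that is a palindrome: 55, 66, 77, 88, 99, 101, …, 303, 313.
27 qualify.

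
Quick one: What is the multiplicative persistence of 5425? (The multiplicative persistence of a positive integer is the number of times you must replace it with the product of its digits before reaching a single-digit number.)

2

5425 → 200 → 0 (2 steps)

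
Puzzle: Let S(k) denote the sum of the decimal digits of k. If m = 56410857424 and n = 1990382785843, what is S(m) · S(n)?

3082

S(56410857424) = 5+6+4+1+0+8+5+7+4+2+4 = 46.
S(1990382785843) = 1+9+9+0+3+8+2+7+8+5+8+4+3 = 67.
46 · 67 = 3082.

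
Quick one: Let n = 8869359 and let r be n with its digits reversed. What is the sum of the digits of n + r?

Reversal of 8869359 is 9539688; 8869359 + 9539688 = 18409047.
Digit sum of 18409047: 1+8+4+0+9+0+4+7 = 33.

33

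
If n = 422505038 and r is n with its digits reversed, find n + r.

1253010262

Reverse of 422505038 is 830505224.
422505038 + 830505224 = 1253010262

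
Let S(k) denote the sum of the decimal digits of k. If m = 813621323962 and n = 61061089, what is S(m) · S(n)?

1426

S(813621323962) = 8+1+3+6+2+1+3+2+3+9+6+2 = 46.
S(61061089) = 6+1+0+6+1+0+8+9 = 31.
46 · 31 = 1426.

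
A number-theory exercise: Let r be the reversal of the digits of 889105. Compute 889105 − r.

Reverse of 889105 is 501988.
889105 − 501988 = 387117

387117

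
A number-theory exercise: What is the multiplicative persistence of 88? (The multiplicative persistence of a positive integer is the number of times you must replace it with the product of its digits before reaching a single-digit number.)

88 → 64 → 24 → 8 (3 steps)

3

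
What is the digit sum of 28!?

90

28! = 304888344611713860501504000000
Sum of its 30 digits: 90.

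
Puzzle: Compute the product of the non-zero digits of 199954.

14580

1×9×9×9×5×4 = 14580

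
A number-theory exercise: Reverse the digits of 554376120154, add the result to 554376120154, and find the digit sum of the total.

Reversal of 554376120154 is 451021673455; 554376120154 + 451021673455 = 1005397793609.
Digit sum of 1005397793609: 1+0+0+5+3+9+7+7+9+3+6+0+9 = 59.

59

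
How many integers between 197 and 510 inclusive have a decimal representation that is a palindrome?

The integers in [197, 510] that have a decimal representation that is a palindrome: 202, 212, 222, 232, 242, 252, …, 494, 505.
31 qualify.

31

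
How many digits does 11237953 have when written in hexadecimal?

11237953 in base 16 is AB7A41, which has 6 digits.

6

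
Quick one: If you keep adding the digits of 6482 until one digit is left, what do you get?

2

6+4+8+2 = 20
2+0 = 2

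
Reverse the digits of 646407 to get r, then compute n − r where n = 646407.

Reverse of 646407 is 704646.
646407 − 704646 = -58239

-58239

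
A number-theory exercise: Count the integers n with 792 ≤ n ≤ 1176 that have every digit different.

The integers in [792, 1176] that have every digit different: 792, 793, 794, 795, 796, 798, …, 1097, 1098.
206 qualify.

206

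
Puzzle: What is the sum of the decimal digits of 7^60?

199

7^60 = 508021860739623365322188197652216501772434524836001
Sum of its 51 digits: 199.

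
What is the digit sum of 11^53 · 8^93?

11^53 · 8^93 = 15176831192967938886941564968854252415818245274102433210499988624496541513082914503550590121042461486440831861525350314323615317525820080128
Sum of its 140 digits: 580.

580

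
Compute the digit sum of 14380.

1+4+3+8+0 = 16

16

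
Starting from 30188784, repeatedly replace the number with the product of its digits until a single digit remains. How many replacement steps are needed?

1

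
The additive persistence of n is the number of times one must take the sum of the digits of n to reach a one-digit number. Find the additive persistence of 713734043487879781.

3

713734043487879781 → 91 → 10 → 1 (3 steps)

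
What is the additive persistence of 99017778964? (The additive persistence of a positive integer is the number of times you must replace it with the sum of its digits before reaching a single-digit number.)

3

99017778964 → 67 → 13 → 4 (3 steps)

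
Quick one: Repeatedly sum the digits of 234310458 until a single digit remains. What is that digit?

3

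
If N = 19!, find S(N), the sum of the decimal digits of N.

19! = 121645100408832000
Sum of its 18 digits: 45.

45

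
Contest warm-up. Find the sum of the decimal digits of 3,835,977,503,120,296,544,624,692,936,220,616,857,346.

3+8+3+5+9+7+7+5+0+3+1+2+0+2+9+6+5+4+4+6+2+4+6+9+2+9+3+6+2+2+0+6+1+6+8+5+7+3+4+6 = 180

180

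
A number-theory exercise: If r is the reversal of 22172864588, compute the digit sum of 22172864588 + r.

Reversal of 22172864588 is 88546827122; 22172864588 + 88546827122 = 110719691710.
Digit sum of 110719691710: 1+1+0+7+1+9+6+9+1+7+1+0 = 43.

43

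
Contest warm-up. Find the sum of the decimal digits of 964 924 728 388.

9+6+4+9+2+4+7+2+8+3+8+8 = 70

70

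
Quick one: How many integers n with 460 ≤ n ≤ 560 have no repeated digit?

73

The integers in [460, 560] that have no repeated digit: 460, 461, 462, 463, 465, 467, …, 549, 560.
73 qualify.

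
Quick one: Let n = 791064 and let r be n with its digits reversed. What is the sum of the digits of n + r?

Reversal of 791064 is 460197; 791064 + 460197 = 1251261.
Digit sum of 1251261: 1+2+5+1+2+6+1 = 18.

18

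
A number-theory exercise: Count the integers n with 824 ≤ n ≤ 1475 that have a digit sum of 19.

The integers in [824, 1475] that have a digit sum of 19: 829, 838, 847, 856, 865, 874, …, 1459, 1468.
29 qualify.

29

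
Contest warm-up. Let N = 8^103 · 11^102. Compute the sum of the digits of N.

899

8^103 · 11^102 = 17390919560031067713410511266367420514449304268956098026298948677096622912820205358293305729339240611684730558467889610270888361079115015242787983347127382698459651658453481325954139360886722712829952
Sum of its 200 digits: 899.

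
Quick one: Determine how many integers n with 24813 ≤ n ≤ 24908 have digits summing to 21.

8

The integers in [24813, 24908] that have digits summing to 21: 24816, 24825, 24834, 24843, 24852, 24861, 24870, 24906.
8 qualify.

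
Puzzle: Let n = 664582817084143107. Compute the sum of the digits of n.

6+6+4+5+8+2+8+1+7+0+8+4+1+4+3+1+0+7 = 75

75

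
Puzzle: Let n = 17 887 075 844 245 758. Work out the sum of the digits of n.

1+7+8+8+7+0+7+5+8+4+4+2+4+5+7+5+8 = 90

90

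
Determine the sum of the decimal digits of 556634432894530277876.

104

5+5+6+6+3+4+4+3+2+8+9+4+5+3+0+2+7+7+8+7+6 = 104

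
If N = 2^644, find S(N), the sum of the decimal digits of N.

2^644 = 72999049881955123498258745691204661198291656115976958889267080286388402675338838184094604981077942396458276953177510516971019275542007007972042581115555427012031914789764239201325987075945660416
Sum of its 194 digits: 904.

904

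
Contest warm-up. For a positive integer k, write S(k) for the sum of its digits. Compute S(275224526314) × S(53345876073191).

S(275224526314) = 2+7+5+2+2+4+5+2+6+3+1+4 = 43.
S(53345876073191) = 5+3+3+4+5+8+7+6+0+7+3+1+9+1 = 62.
43 · 62 = 2666.

2666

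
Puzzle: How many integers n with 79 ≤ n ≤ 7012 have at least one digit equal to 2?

2611

The integers in [79, 7012] that have at least one digit equal to 2: 82, 92, 102, 112, 120, 121, …, 7002, 7012.
2611 qualify.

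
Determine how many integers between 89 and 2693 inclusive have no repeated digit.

The integers in [89, 2693] that have no repeated digit: 89, 90, 91, 92, 93, 94, …, 2691, 2693.
1494 qualify.

1494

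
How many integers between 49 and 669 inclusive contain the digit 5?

206

The integers in [49, 669] that contain the digit 5: 50, 51, 52, 53, 54, 55, …, 659, 665.
206 qualify.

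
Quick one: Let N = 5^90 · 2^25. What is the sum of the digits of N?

164

5^90 · 2^25 = 27105054312137610850186320021748542785644531250000000000000000000000000
Sum of its 71 digits: 164.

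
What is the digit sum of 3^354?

792

3^354 = 7960203505214079922596627255169838497787047322828694156142117910690491617566742105220063689523875143398306807872117412260518969904597664896897486680228885639266332044169
Sum of its 169 digits: 792.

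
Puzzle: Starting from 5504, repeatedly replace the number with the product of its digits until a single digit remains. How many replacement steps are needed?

1

5504 → 0 (1 step)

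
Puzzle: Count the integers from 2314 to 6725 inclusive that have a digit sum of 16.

The integers in [2314, 6725] that have a digit sum of 16: 2329, 2338, 2347, 2356, 2365, 2374, …, 6712, 6721.
331 qualify.

331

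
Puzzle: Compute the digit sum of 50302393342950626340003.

72

5+0+3+0+2+3+9+3+3+4+2+9+5+0+6+2+6+3+4+0+0+0+3 = 72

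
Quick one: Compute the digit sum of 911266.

25

9+1+1+2+6+6 = 25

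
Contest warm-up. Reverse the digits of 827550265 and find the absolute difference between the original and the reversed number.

265494537

Reverse of 827550265 is 562055728.
|827550265 − 562055728| = 265494537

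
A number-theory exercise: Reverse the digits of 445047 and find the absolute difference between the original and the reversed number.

Reverse of 445047 is 740544.
|445047 − 740544| = 295497

295497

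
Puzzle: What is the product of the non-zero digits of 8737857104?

1317120

8×7×3×7×8×5×7×1×4 = 1317120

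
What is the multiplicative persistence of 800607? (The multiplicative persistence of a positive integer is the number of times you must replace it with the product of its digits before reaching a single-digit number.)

800607 → 0 (1 step)

1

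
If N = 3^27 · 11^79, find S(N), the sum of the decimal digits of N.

414

3^27 · 11^79 = 142002504768997816977312071594652498352218993242737746410447497750470561051214600844447922462417
Sum of its 96 digits: 414.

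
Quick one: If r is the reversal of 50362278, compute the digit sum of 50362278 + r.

48

Reversal of 50362278 is 87226305; 50362278 + 87226305 = 137588583.
Digit sum of 137588583: 1+3+7+5+8+8+5+8+3 = 48.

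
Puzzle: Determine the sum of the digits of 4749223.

4+7+4+9+2+2+3 = 31

31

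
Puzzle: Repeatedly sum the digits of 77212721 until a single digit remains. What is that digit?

7+7+2+1+2+7+2+1 = 29
2+9 = 11
1+1 = 2

2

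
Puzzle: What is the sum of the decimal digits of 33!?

144

33! = 8683317618811886495518194401280000000
Sum of its 37 digits: 144.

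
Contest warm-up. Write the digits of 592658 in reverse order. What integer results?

856295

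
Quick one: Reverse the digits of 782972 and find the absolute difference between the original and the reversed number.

503685

Reverse of 782972 is 279287.
|782972 − 279287| = 503685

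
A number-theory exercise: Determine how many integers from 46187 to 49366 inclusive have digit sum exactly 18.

The integers in [46187, 49366] that have digit sum exactly 18: 46206, 46215, 46224, 46233, 46242, 46251, …, 49311, 49320.
110 qualify.

110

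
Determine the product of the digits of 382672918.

290304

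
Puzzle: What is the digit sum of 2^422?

2^422 = 10830740992659433045228180406808920716548582325686783496759685861775864483615725089999900023844295226942934417817982702456930304
Sum of its 128 digits: 607.

607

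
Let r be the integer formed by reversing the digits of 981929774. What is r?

477929189

Reversing 981929774 gives 477929189.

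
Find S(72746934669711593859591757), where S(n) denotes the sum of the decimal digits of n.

7+2+7+4+6+9+3+4+6+6+9+7+1+1+5+9+3+8+5+9+5+9+1+7+5+7 = 145

145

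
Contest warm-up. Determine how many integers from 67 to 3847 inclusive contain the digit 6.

1038

The integers in [67, 3847] that contain the digit 6: 67, 68, 69, 76, 86, 96, …, 3836, 3846.
1038 qualify.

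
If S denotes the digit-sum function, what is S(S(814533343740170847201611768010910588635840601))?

16

First digit sum: 169.
1+6+9 = 16.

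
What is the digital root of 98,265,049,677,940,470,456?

3

9+8+2+6+5+0+4+9+6+7+7+9+4+0+4+7+0+4+5+6 = 102
1+0+2 = 3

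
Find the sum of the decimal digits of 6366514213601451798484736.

110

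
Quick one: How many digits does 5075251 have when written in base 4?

5075251 in base 4 is 103113010303, which has 12 digits.

12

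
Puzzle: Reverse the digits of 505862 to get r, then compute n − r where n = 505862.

237357

Reverse of 505862 is 268505.
505862 − 268505 = 237357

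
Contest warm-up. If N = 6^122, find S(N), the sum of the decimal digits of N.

432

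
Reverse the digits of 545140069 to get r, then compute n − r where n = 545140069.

-414901476

Reverse of 545140069 is 960041545.
545140069 − 960041545 = -414901476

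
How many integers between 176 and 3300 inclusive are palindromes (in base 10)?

105

The integers in [176, 3300] that are palindromes (in base 10): 181, 191, 202, 212, 222, 232, …, 3113, 3223.
105 qualify.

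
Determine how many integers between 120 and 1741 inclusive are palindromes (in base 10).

The integers in [120, 1741] that are palindromes (in base 10): 121, 131, 141, 151, 161, 171, …, 1551, 1661.
95 qualify.

95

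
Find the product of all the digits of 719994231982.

17635968

7×1×9×9×9×4×2×3×1×9×8×2 = 17635968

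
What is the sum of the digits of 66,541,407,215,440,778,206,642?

6+6+5+4+1+4+0+7+2+1+5+4+4+0+7+7+8+2+0+6+6+4+2 = 91

91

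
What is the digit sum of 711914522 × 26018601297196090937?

106

711914522 × 26018601297196090937 = 18523020105601935019682887114
Sum of its 29 digits: 106.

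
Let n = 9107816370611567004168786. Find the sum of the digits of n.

9+1+0+7+8+1+6+3+7+0+6+1+1+5+6+7+0+0+4+1+6+8+7+8+6 = 108

108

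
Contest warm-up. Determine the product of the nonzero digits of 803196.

1296

8×3×1×9×6 = 1296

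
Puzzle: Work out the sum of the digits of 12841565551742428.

1+2+8+4+1+5+6+5+5+5+1+7+4+2+4+2+8 = 70

70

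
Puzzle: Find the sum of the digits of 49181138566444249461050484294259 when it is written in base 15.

215

49181138566444249461050484294259 in base 15 is CEB7B38D68B6876CA5E743BB124.
Digit sum: 12+14+11+7+11+3+8+13+6+8+11+6+8+7+6+12+10+5+14+7+4+3+11+11+1+2+4 = 215.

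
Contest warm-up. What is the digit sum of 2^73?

2^73 = 9444732965739290427392
Sum of its 22 digits: 110.

110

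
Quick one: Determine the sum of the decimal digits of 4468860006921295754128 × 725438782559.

149

4468860006921295754128 × 725438782559 = 3241884362847589105605392118653552
Sum of its 34 digits: 149.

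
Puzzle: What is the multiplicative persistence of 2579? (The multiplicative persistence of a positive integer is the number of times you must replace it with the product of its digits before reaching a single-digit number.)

2579 → 630 → 0 (2 steps)

2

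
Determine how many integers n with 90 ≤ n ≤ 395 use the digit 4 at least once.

The integers in [90, 395] that use the digit 4 at least once: 94, 104, 114, 124, 134, 140, …, 384, 394.
58 qualify.

58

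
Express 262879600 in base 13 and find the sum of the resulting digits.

262879600 in base 13 is 42601B79.
Digit sum: 4+2+6+0+1+11+7+9 = 40.

40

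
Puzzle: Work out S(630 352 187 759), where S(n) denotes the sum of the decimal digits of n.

56

6+3+0+3+5+2+1+8+7+7+5+9 = 56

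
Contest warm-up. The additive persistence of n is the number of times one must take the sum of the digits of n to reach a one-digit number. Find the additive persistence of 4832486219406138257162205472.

4832486219406138257162205472 → 112 → 4 (2 steps)

2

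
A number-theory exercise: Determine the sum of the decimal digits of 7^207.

7^207 = 8615773691943899650986589643014454171848473996172844739016318215226539579881879207613030381830302398070501833741646749213850513729778215737863236621587834528384934525433983543
Sum of its 175 digits: 820.

820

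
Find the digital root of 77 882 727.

7+7+8+8+2+7+2+7 = 48
4+8 = 12
1+2 = 3
(Equivalently, 77 882 727 mod 9 = 3.)

3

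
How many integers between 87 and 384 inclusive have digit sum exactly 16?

15

The integers in [87, 384] that have digit sum exactly 16: 88, 97, 169, 178, 187, 196, …, 367, 376.
15 qualify.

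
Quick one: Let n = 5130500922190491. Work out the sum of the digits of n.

51

5+1+3+0+5+0+0+9+2+2+1+9+0+4+9+1 = 51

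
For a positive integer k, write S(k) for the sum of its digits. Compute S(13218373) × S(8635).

S(13218373) = 1+3+2+1+8+3+7+3 = 28.
S(8635) = 8+6+3+5 = 22.
28 · 22 = 616.

616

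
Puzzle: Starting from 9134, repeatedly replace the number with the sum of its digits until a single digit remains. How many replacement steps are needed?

2

9134 → 17 → 8 (2 steps)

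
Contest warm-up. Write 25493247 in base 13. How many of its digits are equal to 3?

1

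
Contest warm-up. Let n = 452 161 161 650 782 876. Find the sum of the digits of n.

4+5+2+1+6+1+1+6+1+6+5+0+7+8+2+8+7+6 = 76

76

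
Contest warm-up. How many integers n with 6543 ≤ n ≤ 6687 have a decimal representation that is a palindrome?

2

The integers in [6543, 6687] that have a decimal representation that is a palindrome: 6556, 6666.
2 qualify.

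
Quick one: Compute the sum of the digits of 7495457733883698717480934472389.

7+4+9+5+4+5+7+7+3+3+8+8+3+6+9+8+7+1+7+4+8+0+9+3+4+4+7+2+3+8+9 = 172

172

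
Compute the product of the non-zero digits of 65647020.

10080

6×5×6×4×7×2 = 10080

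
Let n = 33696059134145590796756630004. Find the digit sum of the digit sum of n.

9

First digit sum: 126.
1+2+6 = 9.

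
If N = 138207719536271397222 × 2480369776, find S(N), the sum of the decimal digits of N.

114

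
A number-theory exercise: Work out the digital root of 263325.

2+6+3+3+2+5 = 21
2+1 = 3
(Equivalently, 263325 mod 9 = 3.)

3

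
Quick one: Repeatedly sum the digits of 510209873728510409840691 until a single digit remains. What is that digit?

5+1+0+2+0+9+8+7+3+7+2+8+5+1+0+4+0+9+8+4+0+6+9+1 = 99
9+9 = 18
1+8 = 9

9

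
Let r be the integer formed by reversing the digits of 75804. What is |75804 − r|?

34947

Reverse of 75804 is 40857.
|75804 − 40857| = 34947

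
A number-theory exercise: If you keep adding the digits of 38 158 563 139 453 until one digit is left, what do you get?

1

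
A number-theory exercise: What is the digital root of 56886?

6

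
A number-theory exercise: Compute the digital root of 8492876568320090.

8+4+9+2+8+7+6+5+6+8+3+2+0+0+9+0 = 77
7+7 = 14
1+4 = 5

5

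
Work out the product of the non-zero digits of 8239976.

8×2×3×9×9×7×6 = 163296

163296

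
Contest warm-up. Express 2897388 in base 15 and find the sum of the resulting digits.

32

2897388 in base 15 is 3C3743.
Digit sum: 3+12+3+7+4+3 = 32.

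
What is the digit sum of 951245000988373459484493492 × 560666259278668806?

207

951245000988373459484493492 × 560666259278668806 = 533330976361684958662957886506119604930410552
Sum of its 45 digits: 207.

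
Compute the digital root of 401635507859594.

8

4+0+1+6+3+5+5+0+7+8+5+9+5+9+4 = 71
7+1 = 8
(Equivalently, 401635507859594 mod 9 = 8.)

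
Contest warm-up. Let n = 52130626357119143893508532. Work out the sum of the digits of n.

5+2+1+3+0+6+2+6+3+5+7+1+1+9+1+4+3+8+9+3+5+0+8+5+3+2 = 102

102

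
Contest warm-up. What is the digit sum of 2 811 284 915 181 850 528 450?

2+8+1+1+2+8+4+9+1+5+1+8+1+8+5+0+5+2+8+4+5+0 = 88

88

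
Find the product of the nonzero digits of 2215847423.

2×2×1×5×8×4×7×4×2×3 = 107520

107520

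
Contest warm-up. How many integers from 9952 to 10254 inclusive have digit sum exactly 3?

The integers in [9952, 10254] that have digit sum exactly 3: 10002, 10011, 10020, 10101, 10110, 10200.
6 qualify.

6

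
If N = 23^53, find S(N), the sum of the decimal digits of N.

335

23^53 = 1484483274903662123910649371787557388904646690575971276894120737141310583
Sum of its 73 digits: 335.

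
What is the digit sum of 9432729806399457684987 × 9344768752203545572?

183

9432729806399457684987 × 9344768752203545572 = 88146678742820652188377804001204474727564
Sum of its 41 digits: 183.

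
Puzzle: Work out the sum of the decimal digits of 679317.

6+7+9+3+1+7 = 33

33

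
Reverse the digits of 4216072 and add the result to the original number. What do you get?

6922196

Reverse of 4216072 is 2706124.
4216072 + 2706124 = 6922196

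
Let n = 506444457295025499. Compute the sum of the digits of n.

84

5+0+6+4+4+4+4+5+7+2+9+5+0+2+5+4+9+9 = 84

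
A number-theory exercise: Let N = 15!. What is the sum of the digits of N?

45

15! = 1307674368000
Sum of its 13 digits: 45.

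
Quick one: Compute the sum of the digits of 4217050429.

4+2+1+7+0+5+0+4+2+9 = 34

34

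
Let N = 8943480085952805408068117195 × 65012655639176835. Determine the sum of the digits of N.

228

8943480085952805408068117195 × 65012655639176835 = 581439391043885379501708839797965338109177825
Sum of its 45 digits: 228.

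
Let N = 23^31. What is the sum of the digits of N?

23^31 = 1635170022196481349560959748587682926364327
Sum of its 43 digits: 203.

203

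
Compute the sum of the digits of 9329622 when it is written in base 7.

18

9329622 in base 7 is 142205031.
Digit sum: 1+4+2+2+0+5+0+3+1 = 18.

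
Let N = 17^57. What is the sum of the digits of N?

350

17^57 = 13664335558742373895529280682718159499443262077724642170999707764850577
Sum of its 71 digits: 350.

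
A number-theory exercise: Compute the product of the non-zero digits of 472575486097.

118540800

4×7×2×5×7×5×4×8×6×9×7 = 118540800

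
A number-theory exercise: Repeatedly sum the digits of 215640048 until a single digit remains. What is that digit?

2+1+5+6+4+0+0+4+8 = 30
3+0 = 3

3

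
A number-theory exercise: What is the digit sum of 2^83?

122

2^83 = 9671406556917033397649408
Sum of its 25 digits: 122.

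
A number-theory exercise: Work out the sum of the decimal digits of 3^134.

297

3^134 = 8595044557171427132038716315969726107279416250769088168531684569
Sum of its 64 digits: 297.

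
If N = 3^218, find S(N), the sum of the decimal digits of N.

3^218 = 102904301455531963439992866447168218522419143722136443140378363244115503241210542472452004357744699936489
Sum of its 105 digits: 423.

423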